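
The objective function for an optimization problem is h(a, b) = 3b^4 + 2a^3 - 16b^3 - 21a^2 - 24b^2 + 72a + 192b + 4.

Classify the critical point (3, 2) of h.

local maximum

The mixed partial ∂²h/∂a∂b is 0, so the Hessian at any point is diag(h_aa, h_bb) = diag(6(2a - 7), 12(3b^2 - 8b - 4)).
At (3, 2): H = diag(-6, -96).
Both eigenvalues are negative, so H is negative definite: a local maximum.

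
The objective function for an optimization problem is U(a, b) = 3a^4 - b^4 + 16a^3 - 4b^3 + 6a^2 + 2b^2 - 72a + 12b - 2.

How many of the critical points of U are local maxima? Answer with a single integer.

U separates as a function of a plus a function of b, so ∇U=0 decouples.
∂U/∂a = 12(a - 1)(a + 2)(a + 3) = 0 at a ∈ {-3, -2, 1}; ∂U/∂b = -4(b - 1)(b + 1)(b + 3) = 0 at b ∈ {-3, -1, 1}.
The Hessian is diagonal: diag(U_aa, U_bb). Second derivatives: U_aa(-3)=48, U_aa(-2)=-36, U_aa(1)=144; U_bb(-3)=-32, U_bb(-1)=16, U_bb(1)=-32.
Local maxima occur where both diagonal entries negative: (-2, -3), (-2, 1). Count: 2.

2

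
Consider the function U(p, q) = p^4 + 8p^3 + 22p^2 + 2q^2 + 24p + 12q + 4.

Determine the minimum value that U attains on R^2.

U(p,q) separates as A(p) + B(q) + 4, so its minimum is min A + min B + 4.
A'(p) = 4(p + 1)(p + 2)(p + 3) vanishes at p ∈ {-3, -2, -1}; B'(q) = 4q + 12 vanishes at q ∈ {-3}.
Local minima of A (where A''>0): A(-3)=-9, A(-1)=-9. Local minima of B: B(-3)=-18.
So the global minimum of U is A(-3) + B(-3) + 4 = -9 − 18 + 4 = -23, attained at (-3, -3).

-23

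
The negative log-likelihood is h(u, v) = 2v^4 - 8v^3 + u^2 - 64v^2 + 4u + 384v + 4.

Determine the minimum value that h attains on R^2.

-1536

h(u,v) separates as P(u) + Q(v) + 4, so its minimum is min P + min Q + 4.
P'(u) = 2u + 4 vanishes at u ∈ {-2}; Q'(v) = 8(v - 4)(v - 3)(v + 4) vanishes at v ∈ {-4, 3, 4}.
Local minima of P (where P''>0): P(-2)=-4. Local minima of Q: Q(-4)=-1536, Q(4)=512.
So the global minimum of h is P(-2) + Q(-4) + 4 = -4 − 1536 + 4 = -1536, attained at (-2, -4).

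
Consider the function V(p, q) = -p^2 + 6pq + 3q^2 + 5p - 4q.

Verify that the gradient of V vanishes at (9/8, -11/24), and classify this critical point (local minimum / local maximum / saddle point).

saddle point

∇V = (-2p + 6q + 5, 6p + 6q - 4); substituting (9/8, -11/24) gives ∇V = (0, 0), so (9/8, -11/24) is indeed a critical point.
The Hessian of V is constant: H = [[-2, 6], [6, 6]].
det(H) = (-2)·6 − 6² = -48.
Since det(H) < 0, H is indefinite and the critical point is a saddle point.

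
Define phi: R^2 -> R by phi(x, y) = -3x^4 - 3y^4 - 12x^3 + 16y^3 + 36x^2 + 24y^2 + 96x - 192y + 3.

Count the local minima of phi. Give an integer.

1

phi separates as a function of x plus a function of y, so ∇phi=0 decouples.
∂phi/∂x = -12(x - 2)(x + 1)(x + 4) = 0 at x ∈ {-4, -1, 2}; ∂phi/∂y = -12(y - 4)(y - 2)(y + 2) = 0 at y ∈ {-2, 2, 4}.
The Hessian is diagonal: diag(phi_xx, phi_yy). Second derivatives: phi_xx(-4)=-216, phi_xx(-1)=108, phi_xx(2)=-216; phi_yy(-2)=-288, phi_yy(2)=96, phi_yy(4)=-144.
Local minima occur where both diagonal entries positive: (-1, 2). Count: 1.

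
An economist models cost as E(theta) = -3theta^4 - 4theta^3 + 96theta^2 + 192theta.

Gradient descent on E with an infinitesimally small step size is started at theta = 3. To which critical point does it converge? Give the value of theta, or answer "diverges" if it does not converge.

E'(theta) = -12(theta - 4)(theta + 1)(theta + 4), so E'(3) = 336.
Gradient descent moves in the -E' direction, i.e. theta is decreasing.
The nearest critical point in that direction is theta = -1, where E'' = 180 > 0 (a local minimum). The iterate converges there.

-1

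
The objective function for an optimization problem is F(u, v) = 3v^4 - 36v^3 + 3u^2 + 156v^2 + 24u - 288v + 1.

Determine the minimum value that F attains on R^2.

-239

F(u,v) separates as P(u) + Q(v) + 1, so its minimum is min P + min Q + 1.
P'(u) = 6u + 24 vanishes at u ∈ {-4}; Q'(v) = 12(v - 4)(v - 3)(v - 2) vanishes at v ∈ {2, 3, 4}.
Local minima of P (where P''>0): P(-4)=-48. Local minima of Q: Q(2)=-192, Q(4)=-192.
So the global minimum of F is P(-4) + Q(2) + 1 = -48 − 192 + 1 = -239, attained at (-4, 2).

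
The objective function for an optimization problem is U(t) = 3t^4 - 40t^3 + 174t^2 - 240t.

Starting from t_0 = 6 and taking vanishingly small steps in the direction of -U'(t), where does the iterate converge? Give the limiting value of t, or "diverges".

U'(t) = 12(t - 5)(t - 4)(t - 1), so U'(6) = 120.
Gradient descent moves in the -U' direction, i.e. t is decreasing.
The nearest critical point in that direction is t = 5, where U'' = 48 > 0 (a local minimum). The iterate converges there.

5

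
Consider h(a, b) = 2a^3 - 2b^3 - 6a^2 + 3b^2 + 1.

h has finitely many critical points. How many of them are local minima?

h separates as a function of a plus a function of b, so ∇h=0 decouples.
∂h/∂a = 6a(a - 2) = 0 at a ∈ {0, 2}; ∂h/∂b = -6b(b - 1) = 0 at b ∈ {0, 1}.
The Hessian is diagonal: diag(h_aa, h_bb). Second derivatives: h_aa(0)=-12, h_aa(2)=12; h_bb(0)=6, h_bb(1)=-6.
Local minima occur where both diagonal entries positive: (2, 0). Count: 1.

1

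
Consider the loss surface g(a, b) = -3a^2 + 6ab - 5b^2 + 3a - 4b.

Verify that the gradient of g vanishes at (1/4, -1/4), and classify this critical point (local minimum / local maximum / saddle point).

local maximum

∇g = (-6a + 6b + 3, 6a - 10b - 4); substituting (1/4, -1/4) gives ∇g = (0, 0), so (1/4, -1/4) is indeed a critical point.
The Hessian of g is constant: H = [[-6, 6], [6, -10]].
det(H) = (-6)·(-10) − 6² = 24.
det(H) > 0 and tr(H) = -16 < 0, so H is negative definite and the point is a local maximum.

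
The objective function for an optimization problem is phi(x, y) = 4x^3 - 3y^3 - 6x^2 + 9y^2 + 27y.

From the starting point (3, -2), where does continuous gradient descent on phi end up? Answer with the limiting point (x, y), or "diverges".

(1, -1)

phi is separable, so gradient descent decouples: x follows -∂phi/∂x, y follows -∂phi/∂y.
∂phi/∂x = 12x(x - 1); at x=3 this is 72, so x decreases.
∂phi/∂y = -9(y - 3)(y + 1); at y=-2 this is -45, so y increases.
x converges to its nearest critical value 1 (a local min of the x-part); y converges to -1. The iterate converges to (1, -1).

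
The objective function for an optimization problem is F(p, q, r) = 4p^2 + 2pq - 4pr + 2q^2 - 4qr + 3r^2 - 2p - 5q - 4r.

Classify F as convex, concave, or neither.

convex

F is quadratic, so its Hessian is the constant matrix H = [[8, 2, -4], [2, 4, -4], [-4, -4, 6]].
Leading principal minors: 8, 28, 40.
All positive ⇒ H ≻ 0 ⇒ convex.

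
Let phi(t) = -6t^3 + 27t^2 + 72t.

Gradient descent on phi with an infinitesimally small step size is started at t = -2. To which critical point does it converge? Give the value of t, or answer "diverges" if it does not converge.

phi'(t) = -18(t - 4)(t + 1), so phi'(-2) = -108.
Gradient descent moves in the -phi' direction, i.e. t is increasing.
The nearest critical point in that direction is t = -1, where phi'' = 90 > 0 (a local minimum). The iterate converges there.

-1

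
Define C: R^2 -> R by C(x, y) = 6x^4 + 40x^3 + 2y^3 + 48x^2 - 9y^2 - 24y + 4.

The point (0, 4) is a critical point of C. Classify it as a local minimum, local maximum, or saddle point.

local minimum

The mixed partial ∂²C/∂x∂y is 0, so the Hessian at any point is diag(C_xx, C_yy) = diag(24(3x^2 + 10x + 4), 6(2y - 3)).
At (0, 4): H = diag(96, 30).
Both eigenvalues are positive, so H is positive definite: a local minimum.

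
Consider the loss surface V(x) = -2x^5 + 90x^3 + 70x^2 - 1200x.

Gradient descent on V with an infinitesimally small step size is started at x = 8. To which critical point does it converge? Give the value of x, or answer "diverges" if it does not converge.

V'(x) = -10(x - 5)(x - 2)(x + 3)(x + 4), so V'(8) = -23760.
Gradient descent moves in the -V' direction, i.e. x is increasing.
There is no critical point above x=8, and V' keeps the same sign, so the iterate runs off to +∞.

diverges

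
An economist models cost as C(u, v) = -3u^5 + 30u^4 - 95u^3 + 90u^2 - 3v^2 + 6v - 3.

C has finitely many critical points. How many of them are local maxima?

C separates as a function of u plus a function of v, so ∇C=0 decouples.
∂C/∂u = -15u(u - 4)(u - 3)(u - 1) = 0 at u ∈ {0, 1, 3, 4}; ∂C/∂v = -6(v - 1) = 0 at v ∈ {1}.
The Hessian is diagonal: diag(C_uu, C_vv). Second derivatives: C_uu(0)=180, C_uu(1)=-90, C_uu(3)=90, C_uu(4)=-180; C_vv(1)=-6.
Local maxima occur where both diagonal entries negative: (1, 1), (4, 1). Count: 2.

2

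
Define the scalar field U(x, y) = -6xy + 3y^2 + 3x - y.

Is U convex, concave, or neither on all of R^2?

neither

U is quadratic, so its Hessian is the constant matrix H = [[0, -6], [-6, 6]].
det(H) = -36, tr(H) = 6.
det(H) < 0, so H is indefinite: neither convex nor concave.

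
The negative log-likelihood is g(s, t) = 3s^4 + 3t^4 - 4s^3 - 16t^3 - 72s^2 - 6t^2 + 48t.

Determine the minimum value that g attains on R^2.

g(s,t) separates as P(s) + Q(t), so its minimum is min P + min Q.
P'(s) = 12s(s - 4)(s + 3) vanishes at s ∈ {-3, 0, 4}; Q'(t) = 12(t - 4)(t - 1)(t + 1) vanishes at t ∈ {-1, 1, 4}.
Local minima of P (where P''>0): P(-3)=-297, P(4)=-640. Local minima of Q: Q(-1)=-35, Q(4)=-160.
So the global minimum of g is P(4) + Q(4) = -640 − 160 = -800, attained at (4, 4).

-800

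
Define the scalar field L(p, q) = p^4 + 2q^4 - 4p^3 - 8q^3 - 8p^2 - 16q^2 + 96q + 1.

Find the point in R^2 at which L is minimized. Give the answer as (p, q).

L(p,q) separates as A(p) + B(q) + 1, so its minimum is min A + min B + 1.
A'(p) = 4p(p - 4)(p + 1) vanishes at p ∈ {-1, 0, 4}; B'(q) = 8(q - 3)(q - 2)(q + 2) vanishes at q ∈ {-2, 2, 3}.
Local minima of A (where A''>0): A(-1)=-3, A(4)=-128. Local minima of B: B(-2)=-160, B(3)=90.
So the global minimum of L is A(4) + B(-2) + 1 = -128 − 160 + 1 = -287, attained at (4, -2).

(4, -2)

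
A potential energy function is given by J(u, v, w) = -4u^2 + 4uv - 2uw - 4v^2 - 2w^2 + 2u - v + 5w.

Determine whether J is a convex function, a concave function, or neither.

J is quadratic, so its Hessian is the constant matrix H = [[-8, 4, -2], [4, -8, 0], [-2, 0, -4]].
Leading principal minors: -8, 48, -160.
Signs alternate −, +, − ⇒ H ≺ 0 ⇒ concave.

concave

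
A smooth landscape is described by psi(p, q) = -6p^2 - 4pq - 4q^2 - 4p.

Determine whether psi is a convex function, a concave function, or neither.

psi is quadratic, so its Hessian is the constant matrix H = [[-12, -4], [-4, -8]].
det(H) = 80, tr(H) = -20.
det(H) > 0 and tr(H) < 0, so H is negative definite everywhere: concave.

concave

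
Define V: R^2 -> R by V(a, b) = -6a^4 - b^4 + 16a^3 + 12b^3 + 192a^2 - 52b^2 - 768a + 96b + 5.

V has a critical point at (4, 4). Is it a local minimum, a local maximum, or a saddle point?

local maximum

The mixed partial ∂²V/∂a∂b is 0, so the Hessian at any point is diag(V_aa, V_bb) = diag(24(-3a^2 + 4a + 16), 4(-3b^2 + 18b - 26)).
At (4, 4): H = diag(-384, -8).
Both eigenvalues are negative, so H is negative definite: a local maximum.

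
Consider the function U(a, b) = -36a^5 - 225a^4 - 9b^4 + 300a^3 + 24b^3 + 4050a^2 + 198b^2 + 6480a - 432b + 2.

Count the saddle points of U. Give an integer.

U separates as a function of a plus a function of b, so ∇U=0 decouples.
∂U/∂a = -180(a - 3)(a + 1)(a + 3)(a + 4) = 0 at a ∈ {-4, -3, -1, 3}; ∂U/∂b = -36(b - 4)(b - 1)(b + 3) = 0 at b ∈ {-3, 1, 4}.
The Hessian is diagonal: diag(U_aa, U_bb). Second derivatives: U_aa(-4)=3780, U_aa(-3)=-2160, U_aa(-1)=4320, U_aa(3)=-30240; U_bb(-3)=-1008, U_bb(1)=432, U_bb(4)=-756.
Saddle points occur where the two diagonal entries have opposite signs: (-4, -3), (-4, 4), (-3, 1), (-1, -3), (-1, 4), (3, 1). Count: 6.

6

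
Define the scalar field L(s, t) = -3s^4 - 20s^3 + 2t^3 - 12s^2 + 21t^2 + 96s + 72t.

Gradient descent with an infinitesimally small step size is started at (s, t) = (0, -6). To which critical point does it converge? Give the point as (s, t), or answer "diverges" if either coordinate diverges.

diverges

L is separable, so gradient descent decouples: s follows -∂L/∂s, t follows -∂L/∂t.
∂L/∂s = -12(s - 1)(s + 2)(s + 4); at s=0 this is 96, so s decreases.
∂L/∂t = 6(t + 3)(t + 4); at t=-6 this is 36, so t decreases.
The t-coordinate has no critical point in that direction and runs off to infinity.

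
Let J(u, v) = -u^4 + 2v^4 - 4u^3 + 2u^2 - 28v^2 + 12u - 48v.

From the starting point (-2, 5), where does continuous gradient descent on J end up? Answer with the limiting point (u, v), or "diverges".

(-1, 3)

J is separable, so gradient descent decouples: u follows -∂J/∂u, v follows -∂J/∂v.
∂J/∂u = -4(u - 1)(u + 1)(u + 3); at u=-2 this is -12, so u increases.
∂J/∂v = 8(v - 3)(v + 1)(v + 2); at v=5 this is 672, so v decreases.
u converges to its nearest critical value -1 (a local min of the u-part); v converges to 3. The iterate converges to (-1, 3).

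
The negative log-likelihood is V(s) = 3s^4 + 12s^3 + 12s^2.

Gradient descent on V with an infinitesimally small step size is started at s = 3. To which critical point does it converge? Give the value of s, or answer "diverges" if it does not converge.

0

V'(s) = 12s(s + 1)(s + 2), so V'(3) = 720.
Gradient descent moves in the -V' direction, i.e. s is decreasing.
The nearest critical point in that direction is s = 0, where V'' = 24 > 0 (a local minimum). The iterate converges there.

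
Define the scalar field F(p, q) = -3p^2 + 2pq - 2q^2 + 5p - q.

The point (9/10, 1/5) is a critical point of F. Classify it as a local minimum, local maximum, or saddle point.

The Hessian of F is constant: H = [[-6, 2], [2, -4]].
det(H) = (-6)·(-4) − 2² = 20.
det(H) > 0 and tr(H) = -10 < 0, so H is negative definite and the point is a local maximum.

local maximum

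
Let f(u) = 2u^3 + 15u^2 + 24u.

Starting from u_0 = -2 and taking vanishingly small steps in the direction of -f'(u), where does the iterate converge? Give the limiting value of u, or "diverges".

f'(u) = 6(u + 1)(u + 4), so f'(-2) = -12.
Gradient descent moves in the -f' direction, i.e. u is increasing.
The nearest critical point in that direction is u = -1, where f'' = 18 > 0 (a local minimum). The iterate converges there.

-1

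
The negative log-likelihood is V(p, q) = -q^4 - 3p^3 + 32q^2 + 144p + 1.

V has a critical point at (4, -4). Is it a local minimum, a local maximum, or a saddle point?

local maximum

The mixed partial ∂²V/∂p∂q is 0, so the Hessian at any point is diag(V_pp, V_qq) = diag(-18p, 4(-3q^2 + 16)).
At (4, -4): H = diag(-72, -128).
Both eigenvalues are negative, so H is negative definite: a local maximum.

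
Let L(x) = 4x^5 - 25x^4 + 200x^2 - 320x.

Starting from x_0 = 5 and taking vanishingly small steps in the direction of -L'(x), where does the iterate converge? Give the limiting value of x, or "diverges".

L'(x) = 20(x - 4)(x - 2)(x - 1)(x + 2), so L'(5) = 1680.
Gradient descent moves in the -L' direction, i.e. x is decreasing.
The nearest critical point in that direction is x = 4, where L'' = 720 > 0 (a local minimum). The iterate converges there.

4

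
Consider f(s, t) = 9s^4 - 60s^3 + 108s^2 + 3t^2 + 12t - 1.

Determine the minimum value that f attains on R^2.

-13

f(s,t) separates as P(s) + Q(t) − 1, so its minimum is min P + min Q − 1.
P'(s) = 36s(s - 3)(s - 2) vanishes at s ∈ {0, 2, 3}; Q'(t) = 6(t + 2) vanishes at t ∈ {-2}.
Local minima of P (where P''>0): P(0)=0, P(3)=81. Local minima of Q: Q(-2)=-12.
So the global minimum of f is P(0) + Q(-2) − 1 = 0 − 12 − 1 = -13, attained at (0, -2).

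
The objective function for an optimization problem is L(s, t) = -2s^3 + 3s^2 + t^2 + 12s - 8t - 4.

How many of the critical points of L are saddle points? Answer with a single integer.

L separates as a function of s plus a function of t, so ∇L=0 decouples.
∂L/∂s = -6(s - 2)(s + 1) = 0 at s ∈ {-1, 2}; ∂L/∂t = 2(t - 4) = 0 at t ∈ {4}.
The Hessian is diagonal: diag(L_ss, L_tt). Second derivatives: L_ss(-1)=18, L_ss(2)=-18; L_tt(4)=2.
Saddle points occur where the two diagonal entries have opposite signs: (2, 4). Count: 1.

1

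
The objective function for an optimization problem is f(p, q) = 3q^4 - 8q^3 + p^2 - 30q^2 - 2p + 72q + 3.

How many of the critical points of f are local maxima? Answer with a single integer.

0

f separates as a function of p plus a function of q, so ∇f=0 decouples.
∂f/∂p = 2(p - 1) = 0 at p ∈ {1}; ∂f/∂q = 12(q - 3)(q - 1)(q + 2) = 0 at q ∈ {-2, 1, 3}.
The Hessian is diagonal: diag(f_pp, f_qq). Second derivatives: f_pp(1)=2; f_qq(-2)=180, f_qq(1)=-72, f_qq(3)=120.
Local maxima occur where both diagonal entries negative: none. Count: 0.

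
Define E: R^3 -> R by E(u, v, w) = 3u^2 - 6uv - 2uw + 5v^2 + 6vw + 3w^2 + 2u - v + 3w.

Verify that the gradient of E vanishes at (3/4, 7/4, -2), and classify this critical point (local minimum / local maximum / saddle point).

∇E = (6u - 6v - 2w + 2, -6u + 10v + 6w - 1, -2u + 6v + 6w + 3); substituting (3/4, 7/4, -2) gives ∇E = (0, 0, 0), so (3/4, 7/4, -2) is indeed a critical point.
The Hessian is constant: H = [[6, -6, -2], [-6, 10, 6], [-2, 6, 6]].
Leading principal minors: Δ₁ = 6, Δ₂ = 24, Δ₃ = 32.
All leading minors are positive, so H is positive definite: a local minimum.

local minimum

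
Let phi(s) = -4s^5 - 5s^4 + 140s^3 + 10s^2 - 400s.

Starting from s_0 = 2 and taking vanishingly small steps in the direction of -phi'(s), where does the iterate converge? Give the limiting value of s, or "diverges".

phi'(s) = -20(s - 4)(s - 1)(s + 1)(s + 5), so phi'(2) = 840.
Gradient descent moves in the -phi' direction, i.e. s is decreasing.
The nearest critical point in that direction is s = 1, where phi'' = 720 > 0 (a local minimum). The iterate converges there.

1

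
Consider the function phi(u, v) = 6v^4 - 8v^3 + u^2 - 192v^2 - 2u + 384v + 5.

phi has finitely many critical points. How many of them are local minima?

phi separates as a function of u plus a function of v, so ∇phi=0 decouples.
∂phi/∂u = 2(u - 1) = 0 at u ∈ {1}; ∂phi/∂v = 24(v - 4)(v - 1)(v + 4) = 0 at v ∈ {-4, 1, 4}.
The Hessian is diagonal: diag(phi_uu, phi_vv). Second derivatives: phi_uu(1)=2; phi_vv(-4)=960, phi_vv(1)=-360, phi_vv(4)=576.
Local minima occur where both diagonal entries positive: (1, -4), (1, 4). Count: 2.

2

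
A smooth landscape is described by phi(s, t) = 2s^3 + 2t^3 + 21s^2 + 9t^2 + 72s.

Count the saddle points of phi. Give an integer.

phi separates as a function of s plus a function of t, so ∇phi=0 decouples.
∂phi/∂s = 6(s + 3)(s + 4) = 0 at s ∈ {-4, -3}; ∂phi/∂t = 6t(t + 3) = 0 at t ∈ {-3, 0}.
The Hessian is diagonal: diag(phi_ss, phi_tt). Second derivatives: phi_ss(-4)=-6, phi_ss(-3)=6; phi_tt(-3)=-18, phi_tt(0)=18.
Saddle points occur where the two diagonal entries have opposite signs: (-4, 0), (-3, -3). Count: 2.

2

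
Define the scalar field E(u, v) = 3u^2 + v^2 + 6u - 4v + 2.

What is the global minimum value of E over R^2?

-5

E(u,v) separates as P(u) + Q(v) + 2, so its minimum is min P + min Q + 2.
P'(u) = 6u + 6 vanishes at u ∈ {-1}; Q'(v) = 2v - 4 vanishes at v ∈ {2}.
Local minima of P (where P''>0): P(-1)=-3. Local minima of Q: Q(2)=-4.
So the global minimum of E is P(-1) + Q(2) + 2 = -3 − 4 + 2 = -5, attained at (-1, 2).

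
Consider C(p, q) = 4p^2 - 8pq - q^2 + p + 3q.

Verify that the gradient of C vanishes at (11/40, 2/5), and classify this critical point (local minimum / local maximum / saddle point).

∇C = (8p - 8q + 1, -8p - 2q + 3); substituting (11/40, 2/5) gives ∇C = (0, 0), so (11/40, 2/5) is indeed a critical point.
The Hessian of C is constant: H = [[8, -8], [-8, -2]].
det(H) = 8·(-2) − (-8)² = -80.
Since det(H) < 0, H is indefinite and the critical point is a saddle point.

saddle point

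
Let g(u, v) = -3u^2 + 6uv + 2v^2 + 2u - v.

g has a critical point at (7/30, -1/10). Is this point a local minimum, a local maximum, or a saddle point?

The Hessian of g is constant: H = [[-6, 6], [6, 4]].
det(H) = (-6)·4 − 6² = -60.
Since det(H) < 0, H is indefinite and the critical point is a saddle point.

saddle point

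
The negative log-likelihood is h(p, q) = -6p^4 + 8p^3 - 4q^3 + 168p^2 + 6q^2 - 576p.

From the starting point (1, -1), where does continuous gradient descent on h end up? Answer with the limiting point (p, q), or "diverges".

h is separable, so gradient descent decouples: p follows -∂h/∂p, q follows -∂h/∂q.
∂h/∂p = -24(p - 3)(p - 2)(p + 4); at p=1 this is -240, so p increases.
∂h/∂q = -12q(q - 1); at q=-1 this is -24, so q increases.
p converges to its nearest critical value 2 (a local min of the p-part); q converges to 0. The iterate converges to (2, 0).

(2, 0)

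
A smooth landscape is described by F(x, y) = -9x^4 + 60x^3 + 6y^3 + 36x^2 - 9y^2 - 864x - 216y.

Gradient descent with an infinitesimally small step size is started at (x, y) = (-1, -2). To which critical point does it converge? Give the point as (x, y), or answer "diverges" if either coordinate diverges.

F is separable, so gradient descent decouples: x follows -∂F/∂x, y follows -∂F/∂y.
∂F/∂x = -36(x - 4)(x - 3)(x + 2); at x=-1 this is -720, so x increases.
∂F/∂y = 18(y - 4)(y + 3); at y=-2 this is -108, so y increases.
x converges to its nearest critical value 3 (a local min of the x-part); y converges to 4. The iterate converges to (3, 4).

(3, 4)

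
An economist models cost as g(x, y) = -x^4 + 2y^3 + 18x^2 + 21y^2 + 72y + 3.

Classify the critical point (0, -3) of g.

local minimum

The mixed partial ∂²g/∂x∂y is 0, so the Hessian at any point is diag(g_xx, g_yy) = diag(12(-x^2 + 3), 6(2y + 7)).
At (0, -3): H = diag(36, 6).
Both eigenvalues are positive, so H is positive definite: a local minimum.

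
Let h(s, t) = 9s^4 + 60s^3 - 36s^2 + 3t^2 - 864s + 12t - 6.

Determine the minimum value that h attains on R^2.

-1266

h(s,t) separates as P(s) + Q(t) − 6, so its minimum is min P + min Q − 6.
P'(s) = 36(s - 2)(s + 3)(s + 4) vanishes at s ∈ {-4, -3, 2}; Q'(t) = 6(t + 2) vanishes at t ∈ {-2}.
Local minima of P (where P''>0): P(-4)=1344, P(2)=-1248. Local minima of Q: Q(-2)=-12.
So the global minimum of h is P(2) + Q(-2) − 6 = -1248 − 12 − 6 = -1266, attained at (2, -2).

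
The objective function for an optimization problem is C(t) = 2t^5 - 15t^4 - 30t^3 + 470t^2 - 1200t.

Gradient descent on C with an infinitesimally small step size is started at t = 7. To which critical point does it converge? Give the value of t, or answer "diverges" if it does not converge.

C'(t) = 10(t - 5)(t - 3)(t - 2)(t + 4), so C'(7) = 4400.
Gradient descent moves in the -C' direction, i.e. t is decreasing.
The nearest critical point in that direction is t = 5, where C'' = 540 > 0 (a local minimum). The iterate converges there.

5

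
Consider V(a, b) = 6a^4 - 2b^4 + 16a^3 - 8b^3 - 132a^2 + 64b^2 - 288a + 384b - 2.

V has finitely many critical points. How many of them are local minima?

2

V separates as a function of a plus a function of b, so ∇V=0 decouples.
∂V/∂a = 24(a - 3)(a + 1)(a + 4) = 0 at a ∈ {-4, -1, 3}; ∂V/∂b = -8(b - 4)(b + 3)(b + 4) = 0 at b ∈ {-4, -3, 4}.
The Hessian is diagonal: diag(V_aa, V_bb). Second derivatives: V_aa(-4)=504, V_aa(-1)=-288, V_aa(3)=672; V_bb(-4)=-64, V_bb(-3)=56, V_bb(4)=-448.
Local minima occur where both diagonal entries positive: (-4, -3), (3, -3). Count: 2.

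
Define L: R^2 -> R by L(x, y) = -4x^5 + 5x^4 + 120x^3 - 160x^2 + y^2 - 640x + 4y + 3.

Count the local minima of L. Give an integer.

2

L separates as a function of x plus a function of y, so ∇L=0 decouples.
∂L/∂x = -20(x - 4)(x - 2)(x + 1)(x + 4) = 0 at x ∈ {-4, -1, 2, 4}; ∂L/∂y = 2(y + 2) = 0 at y ∈ {-2}.
The Hessian is diagonal: diag(L_xx, L_yy). Second derivatives: L_xx(-4)=2880, L_xx(-1)=-900, L_xx(2)=720, L_xx(4)=-1600; L_yy(-2)=2.
Local minima occur where both diagonal entries positive: (-4, -2), (2, -2). Count: 2.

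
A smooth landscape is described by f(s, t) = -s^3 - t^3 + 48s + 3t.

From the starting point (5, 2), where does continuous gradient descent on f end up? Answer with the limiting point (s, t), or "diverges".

f is separable, so gradient descent decouples: s follows -∂f/∂s, t follows -∂f/∂t.
∂f/∂s = -3(s - 4)(s + 4); at s=5 this is -27, so s increases.
∂f/∂t = -3(t - 1)(t + 1); at t=2 this is -9, so t increases.
The s-coordinate has no critical point in that direction and runs off to infinity.

diverges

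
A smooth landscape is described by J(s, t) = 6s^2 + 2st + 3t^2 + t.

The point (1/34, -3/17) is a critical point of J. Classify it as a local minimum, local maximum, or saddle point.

local minimum

The Hessian of J is constant: H = [[12, 2], [2, 6]].
det(H) = 12·6 − 2² = 68.
det(H) > 0 and tr(H) = 18 > 0, so H is positive definite and the point is a local minimum.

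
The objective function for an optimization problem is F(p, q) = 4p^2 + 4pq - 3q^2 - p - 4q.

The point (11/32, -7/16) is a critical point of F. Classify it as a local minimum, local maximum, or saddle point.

The Hessian of F is constant: H = [[8, 4], [4, -6]].
det(H) = 8·(-6) − 4² = -64.
Since det(H) < 0, H is indefinite and the critical point is a saddle point.

saddle point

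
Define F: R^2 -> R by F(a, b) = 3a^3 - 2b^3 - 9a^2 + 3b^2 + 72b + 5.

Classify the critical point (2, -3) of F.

local minimum

The mixed partial ∂²F/∂a∂b is 0, so the Hessian at any point is diag(F_aa, F_bb) = diag(18(a - 1), 6(-2b + 1)).
At (2, -3): H = diag(18, 42).
Both eigenvalues are positive, so H is positive definite: a local minimum.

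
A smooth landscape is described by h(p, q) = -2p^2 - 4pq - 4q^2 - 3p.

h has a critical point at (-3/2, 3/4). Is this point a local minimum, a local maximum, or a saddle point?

local maximum

The Hessian of h is constant: H = [[-4, -4], [-4, -8]].
det(H) = (-4)·(-8) − (-4)² = 16.
det(H) > 0 and tr(H) = -12 < 0, so H is negative definite and the point is a local maximum.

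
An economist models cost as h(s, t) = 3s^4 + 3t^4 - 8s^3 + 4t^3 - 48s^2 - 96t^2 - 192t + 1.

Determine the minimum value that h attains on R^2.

-1791

h(s,t) separates as P(s) + Q(t) + 1, so its minimum is min P + min Q + 1.
P'(s) = 12s(s - 4)(s + 2) vanishes at s ∈ {-2, 0, 4}; Q'(t) = 12(t - 4)(t + 1)(t + 4) vanishes at t ∈ {-4, -1, 4}.
Local minima of P (where P''>0): P(-2)=-80, P(4)=-512. Local minima of Q: Q(-4)=-256, Q(4)=-1280.
So the global minimum of h is P(4) + Q(4) + 1 = -512 − 1280 + 1 = -1791, attained at (4, 4).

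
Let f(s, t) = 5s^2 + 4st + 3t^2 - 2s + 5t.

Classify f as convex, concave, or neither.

f is quadratic, so its Hessian is the constant matrix H = [[10, 4], [4, 6]].
det(H) = 44, tr(H) = 16.
det(H) > 0 and tr(H) > 0, so H is positive definite everywhere: convex.

convex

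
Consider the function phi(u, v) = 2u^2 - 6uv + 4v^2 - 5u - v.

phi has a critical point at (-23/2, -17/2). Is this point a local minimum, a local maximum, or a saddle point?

saddle point

The Hessian of phi is constant: H = [[4, -6], [-6, 8]].
det(H) = 4·8 − (-6)² = -4.
Since det(H) < 0, H is indefinite and the critical point is a saddle point.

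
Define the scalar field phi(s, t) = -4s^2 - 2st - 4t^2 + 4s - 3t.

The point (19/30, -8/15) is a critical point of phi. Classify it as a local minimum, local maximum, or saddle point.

local maximum

The Hessian of phi is constant: H = [[-8, -2], [-2, -8]].
det(H) = (-8)·(-8) − (-2)² = 60.
det(H) > 0 and tr(H) = -16 < 0, so H is negative definite and the point is a local maximum.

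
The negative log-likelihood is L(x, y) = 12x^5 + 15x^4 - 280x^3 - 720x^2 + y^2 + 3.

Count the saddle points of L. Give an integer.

L separates as a function of x plus a function of y, so ∇L=0 decouples.
∂L/∂x = 60x(x - 4)(x + 2)(x + 3) = 0 at x ∈ {-3, -2, 0, 4}; ∂L/∂y = 2y = 0 at y ∈ {0}.
The Hessian is diagonal: diag(L_xx, L_yy). Second derivatives: L_xx(-3)=-1260, L_xx(-2)=720, L_xx(0)=-1440, L_xx(4)=10080; L_yy(0)=2.
Saddle points occur where the two diagonal entries have opposite signs: (-3, 0), (0, 0). Count: 2.

2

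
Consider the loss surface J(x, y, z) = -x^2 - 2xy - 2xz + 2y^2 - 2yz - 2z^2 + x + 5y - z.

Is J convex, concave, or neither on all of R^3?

J is quadratic, so its Hessian is the constant matrix H = [[-2, -2, -2], [-2, 4, -2], [-2, -2, -4]].
Leading principal minors: -2, -12, 24.
Neither pattern holds ⇒ H is indefinite ⇒ neither convex nor concave.

neither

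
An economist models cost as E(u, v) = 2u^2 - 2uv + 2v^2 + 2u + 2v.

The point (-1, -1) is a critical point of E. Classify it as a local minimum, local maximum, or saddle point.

The Hessian of E is constant: H = [[4, -2], [-2, 4]].
det(H) = 4·4 − (-2)² = 12.
det(H) > 0 and tr(H) = 8 > 0, so H is positive definite and the point is a local minimum.

local minimum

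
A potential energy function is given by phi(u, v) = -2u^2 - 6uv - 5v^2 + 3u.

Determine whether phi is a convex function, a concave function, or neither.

concave

phi is quadratic, so its Hessian is the constant matrix H = [[-4, -6], [-6, -10]].
det(H) = 4, tr(H) = -14.
det(H) > 0 and tr(H) < 0, so H is negative definite everywhere: concave.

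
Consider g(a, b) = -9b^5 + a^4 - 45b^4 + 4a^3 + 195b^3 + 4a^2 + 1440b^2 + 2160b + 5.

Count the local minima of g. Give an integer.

4

g separates as a function of a plus a function of b, so ∇g=0 decouples.
∂g/∂a = 4a(a + 1)(a + 2) = 0 at a ∈ {-2, -1, 0}; ∂g/∂b = -45(b - 4)(b + 1)(b + 3)(b + 4) = 0 at b ∈ {-4, -3, -1, 4}.
The Hessian is diagonal: diag(g_aa, g_bb). Second derivatives: g_aa(-2)=8, g_aa(-1)=-4, g_aa(0)=8; g_bb(-4)=1080, g_bb(-3)=-630, g_bb(-1)=1350, g_bb(4)=-12600.
Local minima occur where both diagonal entries positive: (-2, -4), (-2, -1), (0, -4), (0, -1). Count: 4.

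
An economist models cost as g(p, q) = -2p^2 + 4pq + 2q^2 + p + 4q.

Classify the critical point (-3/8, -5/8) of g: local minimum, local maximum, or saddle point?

saddle point

The Hessian of g is constant: H = [[-4, 4], [4, 4]].
det(H) = (-4)·4 − 4² = -32.
Since det(H) < 0, H is indefinite and the critical point is a saddle point.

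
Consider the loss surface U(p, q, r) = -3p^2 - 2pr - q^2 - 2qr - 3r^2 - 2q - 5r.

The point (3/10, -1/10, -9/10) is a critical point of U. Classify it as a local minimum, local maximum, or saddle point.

local maximum

The Hessian is constant: H = [[-6, 0, -2], [0, -2, -2], [-2, -2, -6]].
Leading principal minors: Δ₁ = -6, Δ₂ = 12, Δ₃ = -40.
The minors alternate sign starting negative (−, +, −), so H is negative definite: a local maximum.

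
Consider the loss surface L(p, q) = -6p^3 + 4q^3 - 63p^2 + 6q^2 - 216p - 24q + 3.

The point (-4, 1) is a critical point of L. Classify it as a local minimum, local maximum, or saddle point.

local minimum

The mixed partial ∂²L/∂p∂q is 0, so the Hessian at any point is diag(L_pp, L_qq) = diag(-18(2p + 7), 12(2q + 1)).
At (-4, 1): H = diag(18, 36).
Both eigenvalues are positive, so H is positive definite: a local minimum.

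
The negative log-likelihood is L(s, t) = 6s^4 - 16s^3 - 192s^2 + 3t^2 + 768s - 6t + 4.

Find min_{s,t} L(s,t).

-3583

L(s,t) separates as P(s) + Q(t) + 4, so its minimum is min P + min Q + 4.
P'(s) = 24(s - 4)(s - 2)(s + 4) vanishes at s ∈ {-4, 2, 4}; Q'(t) = 6(t - 1) vanishes at t ∈ {1}.
Local minima of P (where P''>0): P(-4)=-3584, P(4)=512. Local minima of Q: Q(1)=-3.
So the global minimum of L is P(-4) + Q(1) + 4 = -3584 − 3 + 4 = -3583, attained at (-4, 1).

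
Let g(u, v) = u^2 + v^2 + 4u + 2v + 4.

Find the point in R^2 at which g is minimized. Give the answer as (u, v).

g(u,v) separates as P(u) + Q(v) + 4, so its minimum is min P + min Q + 4.
P'(u) = 2u + 4 vanishes at u ∈ {-2}; Q'(v) = 2v + 2 vanishes at v ∈ {-1}.
Local minima of P (where P''>0): P(-2)=-4. Local minima of Q: Q(-1)=-1.
So the global minimum of g is P(-2) + Q(-1) + 4 = -4 − 1 + 4 = -1, attained at (-2, -1).

(-2, -1)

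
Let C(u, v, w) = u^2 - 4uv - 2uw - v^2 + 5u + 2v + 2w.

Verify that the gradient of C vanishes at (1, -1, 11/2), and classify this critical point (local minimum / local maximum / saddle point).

saddle point

∇C = (2u - 4v - 2w + 5, -4u - 2v + 2, -2u + 2); substituting (1, -1, 11/2) gives ∇C = (0, 0, 0), so (1, -1, 11/2) is indeed a critical point.
The Hessian is constant: H = [[2, -4, -2], [-4, -2, 0], [-2, 0, 0]].
Leading principal minors: Δ₁ = 2, Δ₂ = -20, Δ₃ = 8.
The minors fit neither the all-positive nor the alternating-sign pattern, so H is indefinite: a saddle point.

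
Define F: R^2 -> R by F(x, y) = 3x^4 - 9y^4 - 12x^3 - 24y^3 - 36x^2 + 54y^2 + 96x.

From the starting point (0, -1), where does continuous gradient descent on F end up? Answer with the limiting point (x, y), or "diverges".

F is separable, so gradient descent decouples: x follows -∂F/∂x, y follows -∂F/∂y.
∂F/∂x = 12(x - 4)(x - 1)(x + 2); at x=0 this is 96, so x decreases.
∂F/∂y = -36y(y - 1)(y + 3); at y=-1 this is -144, so y increases.
x converges to its nearest critical value -2 (a local min of the x-part); y converges to 0. The iterate converges to (-2, 0).

(-2, 0)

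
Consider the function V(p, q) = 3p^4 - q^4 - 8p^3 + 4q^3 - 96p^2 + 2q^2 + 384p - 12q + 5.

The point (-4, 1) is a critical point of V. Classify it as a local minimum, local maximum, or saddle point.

The mixed partial ∂²V/∂p∂q is 0, so the Hessian at any point is diag(V_pp, V_qq) = diag(12(3p^2 - 4p - 16), 4(-3q^2 + 6q + 1)).
At (-4, 1): H = diag(576, 16).
Both eigenvalues are positive, so H is positive definite: a local minimum.

local minimum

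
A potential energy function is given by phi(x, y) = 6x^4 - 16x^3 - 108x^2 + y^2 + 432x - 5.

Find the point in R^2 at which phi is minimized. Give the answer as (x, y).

(-3, 0)

phi(x,y) separates as P(x) + Q(y) − 5, so its minimum is min P + min Q − 5.
P'(x) = 24(x - 3)(x - 2)(x + 3) vanishes at x ∈ {-3, 2, 3}; Q'(y) = 2y vanishes at y ∈ {0}.
Local minima of P (where P''>0): P(-3)=-1350, P(3)=378. Local minima of Q: Q(0)=0.
So the global minimum of phi is P(-3) + Q(0) − 5 = -1350 + 0 − 5 = -1355, attained at (-3, 0).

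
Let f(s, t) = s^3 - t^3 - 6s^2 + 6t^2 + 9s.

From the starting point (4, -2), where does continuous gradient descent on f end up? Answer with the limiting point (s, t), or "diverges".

f is separable, so gradient descent decouples: s follows -∂f/∂s, t follows -∂f/∂t.
∂f/∂s = 3(s - 3)(s - 1); at s=4 this is 9, so s decreases.
∂f/∂t = -3t(t - 4); at t=-2 this is -36, so t increases.
s converges to its nearest critical value 3 (a local min of the s-part); t converges to 0. The iterate converges to (3, 0).

(3, 0)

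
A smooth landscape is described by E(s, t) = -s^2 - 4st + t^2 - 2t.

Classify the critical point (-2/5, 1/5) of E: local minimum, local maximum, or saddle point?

saddle point

The Hessian of E is constant: H = [[-2, -4], [-4, 2]].
det(H) = (-2)·2 − (-4)² = -20.
Since det(H) < 0, H is indefinite and the critical point is a saddle point.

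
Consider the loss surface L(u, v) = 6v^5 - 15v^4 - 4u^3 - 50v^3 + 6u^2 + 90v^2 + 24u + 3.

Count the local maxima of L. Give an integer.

2

L separates as a function of u plus a function of v, so ∇L=0 decouples.
∂L/∂u = -12(u - 2)(u + 1) = 0 at u ∈ {-1, 2}; ∂L/∂v = 30v(v - 3)(v - 1)(v + 2) = 0 at v ∈ {-2, 0, 1, 3}.
The Hessian is diagonal: diag(L_uu, L_vv). Second derivatives: L_uu(-1)=36, L_uu(2)=-36; L_vv(-2)=-900, L_vv(0)=180, L_vv(1)=-180, L_vv(3)=900.
Local maxima occur where both diagonal entries negative: (2, -2), (2, 1). Count: 2.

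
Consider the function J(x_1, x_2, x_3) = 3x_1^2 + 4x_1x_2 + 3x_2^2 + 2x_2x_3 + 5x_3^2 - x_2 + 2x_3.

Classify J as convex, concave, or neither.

convex

J is quadratic, so its Hessian is the constant matrix H = [[6, 4, 0], [4, 6, 2], [0, 2, 10]].
Leading principal minors: 6, 20, 176.
All positive ⇒ H ≻ 0 ⇒ convex.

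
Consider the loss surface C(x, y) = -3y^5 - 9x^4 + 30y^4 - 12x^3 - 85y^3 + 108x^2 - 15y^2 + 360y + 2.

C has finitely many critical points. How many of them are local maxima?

4

C separates as a function of x plus a function of y, so ∇C=0 decouples.
∂C/∂x = -36x(x - 2)(x + 3) = 0 at x ∈ {-3, 0, 2}; ∂C/∂y = -15(y - 4)(y - 3)(y - 2)(y + 1) = 0 at y ∈ {-1, 2, 3, 4}.
The Hessian is diagonal: diag(C_xx, C_yy). Second derivatives: C_xx(-3)=-540, C_xx(0)=216, C_xx(2)=-360; C_yy(-1)=900, C_yy(2)=-90, C_yy(3)=60, C_yy(4)=-150.
Local maxima occur where both diagonal entries negative: (-3, 2), (-3, 4), (2, 2), (2, 4). Count: 4.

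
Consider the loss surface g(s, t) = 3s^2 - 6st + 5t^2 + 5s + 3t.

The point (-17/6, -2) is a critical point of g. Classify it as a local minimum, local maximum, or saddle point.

local minimum

The Hessian of g is constant: H = [[6, -6], [-6, 10]].
det(H) = 6·10 − (-6)² = 24.
det(H) > 0 and tr(H) = 16 > 0, so H is positive definite and the point is a local minimum.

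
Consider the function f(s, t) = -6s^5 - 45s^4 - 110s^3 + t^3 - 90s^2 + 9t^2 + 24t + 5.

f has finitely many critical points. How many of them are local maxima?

f separates as a function of s plus a function of t, so ∇f=0 decouples.
∂f/∂s = -30s(s + 1)(s + 2)(s + 3) = 0 at s ∈ {-3, -2, -1, 0}; ∂f/∂t = 3(t + 2)(t + 4) = 0 at t ∈ {-4, -2}.
The Hessian is diagonal: diag(f_ss, f_tt). Second derivatives: f_ss(-3)=180, f_ss(-2)=-60, f_ss(-1)=60, f_ss(0)=-180; f_tt(-4)=-6, f_tt(-2)=6.
Local maxima occur where both diagonal entries negative: (-2, -4), (0, -4). Count: 2.

2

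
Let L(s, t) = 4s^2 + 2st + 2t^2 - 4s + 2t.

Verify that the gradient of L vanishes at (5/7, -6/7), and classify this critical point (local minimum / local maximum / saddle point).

local minimum

∇L = (8s + 2t - 4, 2s + 4t + 2); substituting (5/7, -6/7) gives ∇L = (0, 0), so (5/7, -6/7) is indeed a critical point.
The Hessian of L is constant: H = [[8, 2], [2, 4]].
det(H) = 8·4 − 2² = 28.
det(H) > 0 and tr(H) = 12 > 0, so H is positive definite and the point is a local minimum.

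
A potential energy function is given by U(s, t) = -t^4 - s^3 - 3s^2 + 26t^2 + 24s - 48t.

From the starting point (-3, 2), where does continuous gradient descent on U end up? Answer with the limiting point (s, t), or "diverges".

(-4, 1)

U is separable, so gradient descent decouples: s follows -∂U/∂s, t follows -∂U/∂t.
∂U/∂s = -3(s - 2)(s + 4); at s=-3 this is 15, so s decreases.
∂U/∂t = -4(t - 3)(t - 1)(t + 4); at t=2 this is 24, so t decreases.
s converges to its nearest critical value -4 (a local min of the s-part); t converges to 1. The iterate converges to (-4, 1).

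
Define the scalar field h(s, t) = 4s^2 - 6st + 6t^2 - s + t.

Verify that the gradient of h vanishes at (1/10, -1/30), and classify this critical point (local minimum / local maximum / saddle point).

local minimum

∇h = (8s - 6t - 1, -6s + 12t + 1); substituting (1/10, -1/30) gives ∇h = (0, 0), so (1/10, -1/30) is indeed a critical point.
The Hessian of h is constant: H = [[8, -6], [-6, 12]].
det(H) = 8·12 − (-6)² = 60.
det(H) > 0 and tr(H) = 20 > 0, so H is positive definite and the point is a local minimum.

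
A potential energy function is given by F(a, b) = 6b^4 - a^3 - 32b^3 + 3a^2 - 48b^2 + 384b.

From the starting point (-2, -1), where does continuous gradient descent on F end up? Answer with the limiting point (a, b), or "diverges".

(0, -2)

F is separable, so gradient descent decouples: a follows -∂F/∂a, b follows -∂F/∂b.
∂F/∂a = -3a(a - 2); at a=-2 this is -24, so a increases.
∂F/∂b = 24(b - 4)(b - 2)(b + 2); at b=-1 this is 360, so b decreases.
a converges to its nearest critical value 0 (a local min of the a-part); b converges to -2. The iterate converges to (0, -2).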